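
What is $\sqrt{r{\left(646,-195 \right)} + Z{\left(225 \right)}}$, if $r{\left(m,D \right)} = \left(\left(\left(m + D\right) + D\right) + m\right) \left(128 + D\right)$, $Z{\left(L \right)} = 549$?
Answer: $i \sqrt{59885} \approx 244.71 i$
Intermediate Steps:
$r{\left(m,D \right)} = \left(128 + D\right) \left(2 D + 2 m\right)$ ($r{\left(m,D \right)} = \left(\left(\left(D + m\right) + D\right) + m\right) \left(128 + D\right) = \left(\left(m + 2 D\right) + m\right) \left(128 + D\right) = \left(2 D + 2 m\right) \left(128 + D\right) = \left(128 + D\right) \left(2 D + 2 m\right)$)
$\sqrt{r{\left(646,-195 \right)} + Z{\left(225 \right)}} = \sqrt{\left(2 \left(-195\right)^{2} + 256 \left(-195\right) + 256 \cdot 646 + 2 \left(-195\right) 646\right) + 549} = \sqrt{\left(2 \cdot 38025 - 49920 + 165376 - 251940\right) + 549} = \sqrt{\left(76050 - 49920 + 165376 - 251940\right) + 549} = \sqrt{-60434 + 549} = \sqrt{-59885} = i \sqrt{59885}$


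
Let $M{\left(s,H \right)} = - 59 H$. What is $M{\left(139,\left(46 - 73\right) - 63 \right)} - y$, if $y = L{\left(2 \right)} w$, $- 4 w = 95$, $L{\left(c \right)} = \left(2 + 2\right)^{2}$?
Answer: $5690$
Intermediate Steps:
$L{\left(c \right)} = 16$ ($L{\left(c \right)} = 4^{2} = 16$)
$w = - \frac{95}{4}$ ($w = \left(- \frac{1}{4}\right) 95 = - \frac{95}{4} \approx -23.75$)
$y = -380$ ($y = 16 \left(- \frac{95}{4}\right) = -380$)
$M{\left(139,\left(46 - 73\right) - 63 \right)} - y = - 59 \left(\left(46 - 73\right) - 63\right) - -380 = - 59 \left(-27 - 63\right) + 380 = \left(-59\right) \left(-90\right) + 380 = 5310 + 380 = 5690$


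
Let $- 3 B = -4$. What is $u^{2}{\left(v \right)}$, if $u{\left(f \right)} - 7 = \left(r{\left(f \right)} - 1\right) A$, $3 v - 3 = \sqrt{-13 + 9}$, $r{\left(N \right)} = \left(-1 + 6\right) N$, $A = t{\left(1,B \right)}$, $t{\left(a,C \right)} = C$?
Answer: $\frac{10721}{81} + \frac{2960 i}{27} \approx 132.36 + 109.63 i$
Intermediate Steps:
$B = \frac{4}{3}$ ($B = \left(- \frac{1}{3}\right) \left(-4\right) = \frac{4}{3} \approx 1.3333$)
$A = \frac{4}{3} \approx 1.3333$
$r{\left(N \right)} = 5 N$
$v = 1 + \frac{2 i}{3}$ ($v = 1 + \frac{\sqrt{-13 + 9}}{3} = 1 + \frac{\sqrt{-4}}{3} = 1 + \frac{2 i}{3} \approx 1.0 + 0.66667 i$)
$u{\left(f \right)} = \frac{17}{3} + \frac{20 f}{3}$ ($u{\left(f \right)} = 7 + \left(5 f - 1\right) \frac{4}{3} = 7 + \left(-1 + 5 f\right) \frac{4}{3} = 7 + \left(- \frac{4}{3} + \frac{20 f}{3}\right) = \frac{17}{3} + \frac{20 f}{3}$)
$u^{2}{\left(v \right)} = \left(\frac{17}{3} + \frac{20 \left(1 + \frac{2 i}{3}\right)}{3}\right)^{2} = \left(\frac{17}{3} + \left(\frac{20}{3} + \frac{40 i}{9}\right)\right)^{2} = \left(\frac{37}{3} + \frac{40 i}{9}\right)^{2}$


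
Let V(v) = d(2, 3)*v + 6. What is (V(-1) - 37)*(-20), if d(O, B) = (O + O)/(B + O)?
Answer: 636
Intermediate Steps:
d(O, B) = 2*O/(B + O) (d(O, B) = (2*O)/(B + O) = 2*O/(B + O))
V(v) = 6 + 4*v/5 (V(v) = (2*2/(3 + 2))*v + 6 = (2*2/5)*v + 6 = (2*2*(1/5))*v + 6 = 4*v/5 + 6 = 6 + 4*v/5)
(V(-1) - 37)*(-20) = ((6 + (4/5)*(-1)) - 37)*(-20) = ((6 - 4/5) - 37)*(-20) = (26/5 - 37)*(-20) = -159/5*(-20) = 636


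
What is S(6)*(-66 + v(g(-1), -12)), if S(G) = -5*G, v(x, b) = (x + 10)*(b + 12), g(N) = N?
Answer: 1980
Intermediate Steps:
v(x, b) = (10 + x)*(12 + b)
S(6)*(-66 + v(g(-1), -12)) = (-5*6)*(-66 + (120 + 10*(-12) + 12*(-1) - 12*(-1))) = -30*(-66 + (120 - 120 - 12 + 12)) = -30*(-66 + 0) = -30*(-66) = 1980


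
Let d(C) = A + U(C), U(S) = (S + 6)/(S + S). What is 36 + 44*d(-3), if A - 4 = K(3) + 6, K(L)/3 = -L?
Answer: 58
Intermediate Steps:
K(L) = -3*L (K(L) = 3*(-L) = -3*L)
A = 1 (A = 4 + (-3*3 + 6) = 4 + (-9 + 6) = 4 - 3 = 1)
U(S) = (6 + S)/(2*S) (U(S) = (6 + S)/((2*S)) = (6 + S)*(1/(2*S)) = (6 + S)/(2*S))
d(C) = 1 + (6 + C)/(2*C)
36 + 44*d(-3) = 36 + 44*(3/2 + 3/(-3)) = 36 + 44*(3/2 + 3*(-1/3)) = 36 + 44*(3/2 - 1) = 36 + 44*(1/2) = 36 + 22 = 58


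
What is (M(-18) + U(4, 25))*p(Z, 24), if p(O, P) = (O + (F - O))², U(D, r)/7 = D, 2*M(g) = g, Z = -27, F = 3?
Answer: 171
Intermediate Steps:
M(g) = g/2
U(D, r) = 7*D
p(O, P) = 9 (p(O, P) = (O + (3 - O))² = 3² = 9)
(M(-18) + U(4, 25))*p(Z, 24) = ((½)*(-18) + 7*4)*9 = (-9 + 28)*9 = 19*9 = 171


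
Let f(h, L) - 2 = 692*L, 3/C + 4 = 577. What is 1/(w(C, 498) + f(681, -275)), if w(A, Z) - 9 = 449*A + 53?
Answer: -191/36334627 ≈ -5.2567e-6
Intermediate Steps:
C = 1/191 (C = 3/(-4 + 577) = 3/573 = 3*(1/573) = 1/191 ≈ 0.0052356)
w(A, Z) = 62 + 449*A (w(A, Z) = 9 + (449*A + 53) = 9 + (53 + 449*A) = 62 + 449*A)
f(h, L) = 2 + 692*L
1/(w(C, 498) + f(681, -275)) = 1/((62 + 449*(1/191)) + (2 + 692*(-275))) = 1/((62 + 449/191) + (2 - 190300)) = 1/(12291/191 - 190298) = 1/(-36334627/191) = -191/36334627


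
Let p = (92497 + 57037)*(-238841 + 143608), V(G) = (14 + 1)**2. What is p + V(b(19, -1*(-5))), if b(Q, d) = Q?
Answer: -14240571197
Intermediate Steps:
V(G) = 225 (V(G) = 15**2 = 225)
p = -14240571422 (p = 149534*(-95233) = -14240571422)
p + V(b(19, -1*(-5))) = -14240571422 + 225 = -14240571197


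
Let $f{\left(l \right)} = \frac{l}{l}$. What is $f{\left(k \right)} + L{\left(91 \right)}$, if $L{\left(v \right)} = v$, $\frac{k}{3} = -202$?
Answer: $92$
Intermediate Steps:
$k = -606$ ($k = 3 \left(-202\right) = -606$)
$f{\left(l \right)} = 1$
$f{\left(k \right)} + L{\left(91 \right)} = 1 + 91 = 92$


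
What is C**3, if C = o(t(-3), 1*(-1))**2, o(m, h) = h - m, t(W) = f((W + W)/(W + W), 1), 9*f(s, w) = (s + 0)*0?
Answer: 1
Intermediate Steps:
f(s, w) = 0 (f(s, w) = ((s + 0)*0)/9 = (s*0)/9 = (1/9)*0 = 0)
t(W) = 0
C = 1 (C = (1*(-1) - 1*0)**2 = (-1 + 0)**2 = (-1)**2 = 1)
C**3 = 1**3 = 1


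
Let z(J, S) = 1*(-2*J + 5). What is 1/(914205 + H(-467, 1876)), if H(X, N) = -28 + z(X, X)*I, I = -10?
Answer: 1/904787 ≈ 1.1052e-6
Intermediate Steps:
z(J, S) = 5 - 2*J (z(J, S) = 1*(5 - 2*J) = 5 - 2*J)
H(X, N) = -78 + 20*X (H(X, N) = -28 + (5 - 2*X)*(-10) = -28 + (-50 + 20*X) = -78 + 20*X)
1/(914205 + H(-467, 1876)) = 1/(914205 + (-78 + 20*(-467))) = 1/(914205 + (-78 - 9340)) = 1/(914205 - 9418) = 1/904787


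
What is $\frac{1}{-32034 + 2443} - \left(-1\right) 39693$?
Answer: $\frac{1174555562}{29591} \approx 39693.0$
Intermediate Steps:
$\frac{1}{-32034 + 2443} - \left(-1\right) 39693 = \frac{1}{-29591} - -39693 = - \frac{1}{29591} + 39693 = \frac{1174555562}{29591}$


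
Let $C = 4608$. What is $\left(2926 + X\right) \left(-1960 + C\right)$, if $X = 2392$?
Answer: $14082064$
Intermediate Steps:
$\left(2926 + X\right) \left(-1960 + C\right) = \left(2926 + 2392\right) \left(-1960 + 4608\right) = 5318 \cdot 2648 = 14082064$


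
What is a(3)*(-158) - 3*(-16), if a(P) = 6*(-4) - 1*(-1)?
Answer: 3682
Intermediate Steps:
a(P) = -23 (a(P) = -24 + 1 = -23)
a(3)*(-158) - 3*(-16) = -23*(-158) - 3*(-16) = 3634 + 48 = 3682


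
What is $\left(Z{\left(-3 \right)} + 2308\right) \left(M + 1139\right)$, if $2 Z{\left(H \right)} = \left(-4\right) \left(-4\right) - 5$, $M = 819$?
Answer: $4529833$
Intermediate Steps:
$Z{\left(H \right)} = \frac{11}{2}$ ($Z{\left(H \right)} = \frac{\left(-4\right) \left(-4\right) - 5}{2} = \frac{16 - 5}{2} = \frac{1}{2} \cdot 11 = \frac{11}{2}$)
$\left(Z{\left(-3 \right)} + 2308\right) \left(M + 1139\right) = \left(\frac{11}{2} + 2308\right) \left(819 + 1139\right) = \frac{4627}{2} \cdot 1958 = 4529833$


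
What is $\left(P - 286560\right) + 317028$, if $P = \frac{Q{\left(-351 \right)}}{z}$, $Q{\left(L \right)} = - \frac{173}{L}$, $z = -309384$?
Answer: $\frac{3308635410739}{108593784} \approx 30468.0$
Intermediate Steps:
$P = - \frac{173}{108593784}$ ($P = \frac{\left(-173\right) \frac{1}{-351}}{-309384} = \left(-173\right) \left(- \frac{1}{351}\right) \left(- \frac{1}{309384}\right) = \frac{173}{351} \left(- \frac{1}{309384}\right) = - \frac{173}{108593784} \approx -1.5931 \cdot 10^{-6}$)
$\left(P - 286560\right) + 317028 = \left(- \frac{173}{108593784} - 286560\right) + 317028 = - \frac{31118634743213}{108593784} + 317028 = \frac{3308635410739}{108593784}$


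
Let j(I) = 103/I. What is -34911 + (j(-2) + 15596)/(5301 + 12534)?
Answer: -415081427/11890 ≈ -34910.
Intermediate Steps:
-34911 + (j(-2) + 15596)/(5301 + 12534) = -34911 + (103/(-2) + 15596)/(5301 + 12534) = -34911 + (103*(-½) + 15596)/17835 = -34911 + (-103/2 + 15596)*(1/17835) = -34911 + (31089/2)*(1/17835) = -34911 + 10363/11890 = -415081427/11890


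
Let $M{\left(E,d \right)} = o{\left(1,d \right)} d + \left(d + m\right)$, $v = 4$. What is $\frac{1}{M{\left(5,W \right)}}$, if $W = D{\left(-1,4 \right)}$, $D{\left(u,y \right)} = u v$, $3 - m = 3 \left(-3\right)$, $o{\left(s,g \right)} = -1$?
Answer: $\frac{1}{12} \approx 0.083333$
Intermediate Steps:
$m = 12$ ($m = 3 - 3 \left(-3\right) = 3 - -9 = 3 + 9 = 12$)
$D{\left(u,y \right)} = 4 u$ ($D{\left(u,y \right)} = u 4 = 4 u$)
$W = -4$ ($W = 4 \left(-1\right) = -4$)
$M{\left(E,d \right)} = 12$ ($M{\left(E,d \right)} = - d + \left(d + 12\right) = - d + \left(12 + d\right) = 12$)
$\frac{1}{M{\left(5,W \right)}} = \frac{1}{12}$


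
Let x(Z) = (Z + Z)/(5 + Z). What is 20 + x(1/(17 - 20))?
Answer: 139/7 ≈ 19.857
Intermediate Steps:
x(Z) = 2*Z/(5 + Z) (x(Z) = (2*Z)/(5 + Z) = 2*Z/(5 + Z))
20 + x(1/(17 - 20)) = 20 + 2/((17 - 20)*(5 + 1/(17 - 20))) = 20 + 2/(-3*(5 + 1/(-3))) = 20 + 2*(-1/3)/(5 - 1/3) = 20 + 2*(-1/3)/(14/3) = 20 + 2*(-1/3)*(3/14) = 20 - 1/7 = 139/7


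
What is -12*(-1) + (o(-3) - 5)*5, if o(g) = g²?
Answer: 32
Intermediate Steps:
-12*(-1) + (o(-3) - 5)*5 = -12*(-1) + ((-3)² - 5)*5 = 12 + (9 - 5)*5 = 12 + 4*5 = 12 + 20 = 32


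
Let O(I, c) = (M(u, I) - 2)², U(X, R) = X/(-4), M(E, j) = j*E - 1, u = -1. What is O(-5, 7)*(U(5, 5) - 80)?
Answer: -325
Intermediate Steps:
M(E, j) = -1 + E*j (M(E, j) = E*j - 1 = -1 + E*j)
U(X, R) = -X/4 (U(X, R) = X*(-¼) = -X/4)
O(I, c) = (-3 - I)² (O(I, c) = ((-1 - I) - 2)² = (-3 - I)²)
O(-5, 7)*(U(5, 5) - 80) = (3 - 5)²*(-¼*5 - 80) = (-2)²*(-5/4 - 80) = 4*(-325/4) = -325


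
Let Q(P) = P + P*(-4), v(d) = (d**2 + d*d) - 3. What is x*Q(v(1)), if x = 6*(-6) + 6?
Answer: -90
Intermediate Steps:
x = -30 (x = -36 + 6 = -30)
v(d) = -3 + 2*d**2 (v(d) = (d**2 + d**2) - 3 = 2*d**2 - 3 = -3 + 2*d**2)
Q(P) = -3*P (Q(P) = P - 4*P = -3*P)
x*Q(v(1)) = -(-90)*(-3 + 2*1**2) = -(-90)*(-3 + 2*1) = -(-90)*(-3 + 2) = -(-90)*(-1) = -30*3 = -90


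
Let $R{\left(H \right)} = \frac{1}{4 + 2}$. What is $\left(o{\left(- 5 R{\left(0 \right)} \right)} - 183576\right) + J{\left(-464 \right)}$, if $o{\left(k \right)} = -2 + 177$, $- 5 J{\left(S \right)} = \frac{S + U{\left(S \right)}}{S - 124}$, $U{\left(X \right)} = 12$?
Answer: $- \frac{134799848}{735} \approx -1.834 \cdot 10^{5}$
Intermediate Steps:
$R{\left(H \right)} = \frac{1}{6}$
$J{\left(S \right)} = - \frac{12 + S}{5 \left(-124 + S\right)}$ ($J{\left(S \right)} = - \frac{\left(S + 12\right) \frac{1}{S - 124}}{5} = - \frac{\left(12 + S\right) \frac{1}{-124 + S}}{5} = - \frac{\frac{1}{-124 + S} \left(12 + S\right)}{5} = - \frac{12 + S}{5 \left(-124 + S\right)}$)
$o{\left(k \right)} = 175$
$\left(o{\left(- 5 R{\left(0 \right)} \right)} - 183576\right) + J{\left(-464 \right)} = \left(175 - 183576\right) + \frac{-12 - -464}{5 \left(-124 - 464\right)} = -183401 + \frac{-12 + 464}{5 \left(-588\right)} = -183401 + \frac{1}{5} \left(- \frac{1}{588}\right) 452 = -183401 - \frac{113}{735} = - \frac{134799848}{735}$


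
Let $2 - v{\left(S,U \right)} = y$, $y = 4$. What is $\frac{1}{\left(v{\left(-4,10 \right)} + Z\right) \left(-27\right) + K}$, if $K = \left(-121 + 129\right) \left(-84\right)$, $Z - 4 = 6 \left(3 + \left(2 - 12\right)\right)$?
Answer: $\frac{1}{408} \approx 0.002451$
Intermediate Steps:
$v{\left(S,U \right)} = -2$ ($v{\left(S,U \right)} = 2 - 4 = -2$)
$Z = -38$ ($Z = 4 + 6 \left(3 + \left(2 - 12\right)\right) = 4 + 6 \left(3 - 10\right) = 4 + 6 \left(-7\right) = 4 - 42 = -38$)
$K = -672$ ($K = 8 \left(-84\right) = -672$)
$\frac{1}{\left(v{\left(-4,10 \right)} + Z\right) \left(-27\right) + K} = \frac{1}{\left(-2 - 38\right) \left(-27\right) - 672} = \frac{1}{\left(-40\right) \left(-27\right) - 672} = \frac{1}{1080 - 672} = \frac{1}{408}$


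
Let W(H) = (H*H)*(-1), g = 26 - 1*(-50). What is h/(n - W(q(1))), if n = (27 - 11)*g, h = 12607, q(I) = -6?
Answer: 12607/1252 ≈ 10.069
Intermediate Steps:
g = 76 (g = 26 + 50 = 76)
n = 1216 (n = (27 - 11)*76 = 16*76 = 1216)
W(H) = -H² (W(H) = H²*(-1) = -H²)
h/(n - W(q(1))) = 12607/(1216 - (-1)*(-6)²) = 12607/(1216 - (-1)*36) = 12607/(1216 - 1*(-36)) = 12607/(1216 + 36) = 12607/1252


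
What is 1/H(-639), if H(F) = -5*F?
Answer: 1/3195 ≈ 0.00031299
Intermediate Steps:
1/H(-639) = 1/(-5*(-639)) = 1/3195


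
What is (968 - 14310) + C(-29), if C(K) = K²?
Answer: -12501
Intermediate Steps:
(968 - 14310) + C(-29) = (968 - 14310) + (-29)² = -13342 + 841 = -12501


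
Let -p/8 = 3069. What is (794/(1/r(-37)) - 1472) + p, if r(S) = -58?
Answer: -72076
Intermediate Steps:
p = -24552 (p = -8*3069 = -24552)
(794/(1/r(-37)) - 1472) + p = (794/(1/(-58)) - 1472) - 24552 = (794/(-1/58) - 1472) - 24552 = (794*(-58) - 1472) - 24552 = (-46052 - 1472) - 24552 = -47524 - 24552 = -72076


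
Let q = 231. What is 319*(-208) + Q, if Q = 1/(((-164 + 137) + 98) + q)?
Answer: -20038303/302 ≈ -66352.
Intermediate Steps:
Q = 1/302 (Q = 1/(((-164 + 137) + 98) + 231) = 1/((-27 + 98) + 231) = 1/(71 + 231) = 1/302 ≈ 0.0033113)
319*(-208) + Q = 319*(-208) + 1/302 = -66352 + 1/302 = -20038303/302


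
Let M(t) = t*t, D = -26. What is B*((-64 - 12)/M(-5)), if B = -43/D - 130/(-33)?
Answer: -182362/10725 ≈ -17.003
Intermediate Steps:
M(t) = t**2
B = 4799/858 (B = -43/(-26) - 130/(-33) = -43*(-1/26) - 130*(-1/33) = 43/26 + 130/33 = 4799/858 ≈ 5.5932)
B*((-64 - 12)/M(-5)) = 4799*((-64 - 12)/((-5)**2))/858 = 4799*(-76/25)/858 = 4799*(-76*1/25)/858 = (4799/858)*(-76/25) = -182362/10725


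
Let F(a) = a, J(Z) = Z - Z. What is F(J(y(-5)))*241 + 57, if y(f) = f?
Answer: 57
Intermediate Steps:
J(Z) = 0
F(J(y(-5)))*241 + 57 = 0*241 + 57 = 0 + 57 = 57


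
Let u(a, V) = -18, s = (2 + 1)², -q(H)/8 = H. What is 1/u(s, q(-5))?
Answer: -1/18 ≈ -0.055556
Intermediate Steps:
q(H) = -8*H
s = 9 (s = 3² = 9)
1/u(s, q(-5)) = 1/(-18) = -1/18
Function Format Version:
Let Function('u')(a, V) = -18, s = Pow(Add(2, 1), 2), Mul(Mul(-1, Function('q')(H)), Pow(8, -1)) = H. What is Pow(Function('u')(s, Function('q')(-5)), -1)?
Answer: Rational(-1, 18) ≈ -0.055556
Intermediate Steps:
Function('q')(H) = Mul(-8, H)
s = 9 (s = Pow(3, 2) = 9)
Pow(Function('u')(s, Function('q')(-5)), -1) = Pow(-18, -1) = Rational(-1, 18)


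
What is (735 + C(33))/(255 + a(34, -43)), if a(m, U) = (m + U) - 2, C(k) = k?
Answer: 192/61 ≈ 3.1475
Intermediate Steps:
a(m, U) = -2 + U + m (a(m, U) = (U + m) - 2 = -2 + U + m)
(735 + C(33))/(255 + a(34, -43)) = (735 + 33)/(255 + (-2 - 43 + 34)) = 768/(255 - 11) = 768/244 = 768*(1/244) = 192/61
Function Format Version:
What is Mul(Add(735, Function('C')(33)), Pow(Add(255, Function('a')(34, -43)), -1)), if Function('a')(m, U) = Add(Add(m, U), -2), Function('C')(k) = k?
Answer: Rational(192, 61) ≈ 3.1475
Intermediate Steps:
Function('a')(m, U) = Add(-2, U, m) (Function('a')(m, U) = Add(Add(U, m), -2) = Add(-2, U, m))
Mul(Add(735, Function('C')(33)), Pow(Add(255, Function('a')(34, -43)), -1)) = Mul(Add(735, 33), Pow(Add(255, Add(-2, -43, 34)), -1)) = Mul(768, Pow(Add(255, -11), -1)) = Mul(768, Pow(244, -1)) = Mul(768, Rational(1, 244)) = Rational(192, 61)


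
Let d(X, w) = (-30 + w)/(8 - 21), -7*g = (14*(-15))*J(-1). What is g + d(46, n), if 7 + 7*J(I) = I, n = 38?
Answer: -3176/91 ≈ -34.901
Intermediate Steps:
J(I) = -1 + I/7
g = -240/7 (g = -14*(-15)*(-1 + (⅐)*(-1))/7 = -(-30)*(-1 - ⅐) = -(-30)*(-8)/7 = -⅐*240 = -240/7 ≈ -34.286)
d(X, w) = 30/13 - w/13 (d(X, w) = (-30 + w)/(-13) = (-30 + w)*(-1/13) = 30/13 - w/13)
g + d(46, n) = -240/7 + (30/13 - 1/13*38) = -240/7 + (30/13 - 38/13) = -240/7 - 8/13 = -3176/91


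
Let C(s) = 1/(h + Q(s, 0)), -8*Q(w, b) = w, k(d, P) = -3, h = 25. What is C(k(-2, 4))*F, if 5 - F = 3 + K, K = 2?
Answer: 0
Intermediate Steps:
Q(w, b) = -w/8
F = 0 (F = 5 - (3 + 2) = 5 - 1*5 = 5 - 5 = 0)
C(s) = 1/(25 - s/8)
C(k(-2, 4))*F = -8/(-200 - 3)*0 = -8/(-203)*0 = -8*(-1/203)*0 = (8/203)*0 = 0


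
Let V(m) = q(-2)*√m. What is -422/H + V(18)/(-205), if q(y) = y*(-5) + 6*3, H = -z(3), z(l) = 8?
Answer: 211/4 - 84*√2/205 ≈ 52.171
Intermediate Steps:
H = -8 (H = -1*8 = -8)
q(y) = 18 - 5*y (q(y) = -5*y + 18 = 18 - 5*y)
V(m) = 28*√m (V(m) = (18 - 5*(-2))*√m = (18 + 10)*√m = 28*√m)
-422/H + V(18)/(-205) = -422/(-8) + (28*√18)/(-205) = -422*(-⅛) + (28*(3*√2))*(-1/205) = 211/4 + (84*√2)*(-1/205) = 211/4 - 84*√2/205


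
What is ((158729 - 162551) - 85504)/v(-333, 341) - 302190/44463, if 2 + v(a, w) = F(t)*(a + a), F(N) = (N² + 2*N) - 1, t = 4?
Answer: -109641477/113528860 ≈ -0.96576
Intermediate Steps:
F(N) = -1 + N² + 2*N
v(a, w) = -2 + 46*a (v(a, w) = -2 + (-1 + 4² + 2*4)*(a + a) = -2 + (-1 + 16 + 8)*(2*a) = -2 + 23*(2*a) = -2 + 46*a)
((158729 - 162551) - 85504)/v(-333, 341) - 302190/44463 = ((158729 - 162551) - 85504)/(-2 + 46*(-333)) - 302190/44463 = (-3822 - 85504)/(-2 - 15318) - 302190*1/44463 = -89326/(-15320) - 100730/14821 = -89326*(-1/15320) - 100730/14821 = 44663/7660 - 100730/14821 = -109641477/113528860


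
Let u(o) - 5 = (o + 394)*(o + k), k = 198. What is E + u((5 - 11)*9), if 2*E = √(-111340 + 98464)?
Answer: 48965 + I*√3219 ≈ 48965.0 + 56.736*I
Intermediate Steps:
u(o) = 5 + (198 + o)*(394 + o) (u(o) = 5 + (o + 394)*(o + 198) = 5 + (394 + o)*(198 + o) = 5 + (198 + o)*(394 + o))
E = I*√3219 (E = √(-111340 + 98464)/2 = √(-12876)/2 = (2*I*√3219)/2 = I*√3219 ≈ 56.736*I)
E + u((5 - 11)*9) = I*√3219 + (78017 + ((5 - 11)*9)² + 592*((5 - 11)*9)) = I*√3219 + (78017 + (-6*9)² + 592*(-6*9)) = I*√3219 + (78017 + (-54)² + 592*(-54)) = I*√3219 + (78017 + 2916 - 31968) = I*√3219 + 48965 = 48965 + I*√3219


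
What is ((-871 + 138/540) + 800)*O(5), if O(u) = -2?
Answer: 6367/45 ≈ 141.49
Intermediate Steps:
((-871 + 138/540) + 800)*O(5) = ((-871 + 138/540) + 800)*(-2) = ((-871 + 138*(1/540)) + 800)*(-2) = ((-871 + 23/90) + 800)*(-2) = (-78367/90 + 800)*(-2) = -6367/90*(-2) = 6367/45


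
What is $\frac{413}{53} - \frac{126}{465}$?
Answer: $\frac{61789}{8215} \approx 7.5215$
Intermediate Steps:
$\frac{413}{53} - \frac{126}{465} = 413 \cdot \frac{1}{53} - \frac{42}{155} = \frac{413}{53} - \frac{42}{155} = \frac{61789}{8215}$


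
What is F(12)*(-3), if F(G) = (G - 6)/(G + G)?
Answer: -3/4 ≈ -0.75000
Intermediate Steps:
F(G) = (-6 + G)/(2*G) (F(G) = (-6 + G)/((2*G)) = (-6 + G)*(1/(2*G)) = (-6 + G)/(2*G))
F(12)*(-3) = ((1/2)*(-6 + 12)/12)*(-3) = ((1/2)*(1/12)*6)*(-3) = (1/4)*(-3) = -3/4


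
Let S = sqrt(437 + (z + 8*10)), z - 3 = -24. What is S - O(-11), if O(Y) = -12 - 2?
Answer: 14 + 4*sqrt(31) ≈ 36.271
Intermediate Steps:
z = -21 (z = 3 - 24 = -21)
O(Y) = -14
S = 4*sqrt(31) (S = sqrt(437 + (-21 + 8*10)) = sqrt(437 + (-21 + 80)) = sqrt(437 + 59) = sqrt(496) = 4*sqrt(31) ≈ 22.271)
S - O(-11) = 4*sqrt(31) - 1*(-14) = 4*sqrt(31) + 14 = 14 + 4*sqrt(31)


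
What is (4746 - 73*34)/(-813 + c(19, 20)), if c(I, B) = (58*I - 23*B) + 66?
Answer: -2264/105 ≈ -21.562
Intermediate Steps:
c(I, B) = 66 - 23*B + 58*I (c(I, B) = (-23*B + 58*I) + 66 = 66 - 23*B + 58*I)
(4746 - 73*34)/(-813 + c(19, 20)) = (4746 - 73*34)/(-813 + (66 - 23*20 + 58*19)) = (4746 - 2482)/(-813 + (66 - 460 + 1102)) = 2264/(-813 + 708) = 2264/(-105) = 2264*(-1/105) = -2264/105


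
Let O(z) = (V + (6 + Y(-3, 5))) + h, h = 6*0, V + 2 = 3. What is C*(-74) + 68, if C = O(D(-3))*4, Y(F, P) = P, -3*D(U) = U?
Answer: -3484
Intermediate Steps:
V = 1 (V = -2 + 3 = 1)
D(U) = -U/3
h = 0
O(z) = 12 (O(z) = (1 + (6 + 5)) + 0 = (1 + 11) + 0 = 12 + 0 = 12)
C = 48 (C = 12*4 = 48)
C*(-74) + 68 = 48*(-74) + 68 = -3552 + 68 = -3484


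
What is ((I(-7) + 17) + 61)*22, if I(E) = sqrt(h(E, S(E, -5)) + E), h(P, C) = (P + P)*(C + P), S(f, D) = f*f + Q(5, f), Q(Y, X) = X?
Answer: 1716 + 22*I*sqrt(497) ≈ 1716.0 + 490.46*I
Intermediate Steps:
S(f, D) = f + f**2 (S(f, D) = f*f + f = f**2 + f = f + f**2)
h(P, C) = 2*P*(C + P) (h(P, C) = (2*P)*(C + P) = 2*P*(C + P))
I(E) = sqrt(E + 2*E*(E + E*(1 + E))) (I(E) = sqrt(2*E*(E*(1 + E) + E) + E) = sqrt(2*E*(E + E*(1 + E)) + E) = sqrt(E + 2*E*(E + E*(1 + E))))
((I(-7) + 17) + 61)*22 = ((sqrt(-7*(1 + 2*(-7)*(2 - 7))) + 17) + 61)*22 = ((sqrt(-7*(1 + 2*(-7)*(-5))) + 17) + 61)*22 = ((sqrt(-7*(1 + 70)) + 17) + 61)*22 = ((sqrt(-7*71) + 17) + 61)*22 = ((sqrt(-497) + 17) + 61)*22 = ((I*sqrt(497) + 17) + 61)*22 = ((17 + I*sqrt(497)) + 61)*22 = (78 + I*sqrt(497))*22 = 1716 + 22*I*sqrt(497)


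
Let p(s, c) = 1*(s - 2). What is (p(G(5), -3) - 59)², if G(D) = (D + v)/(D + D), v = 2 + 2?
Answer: 361201/100 ≈ 3612.0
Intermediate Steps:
v = 4
G(D) = (4 + D)/(2*D) (G(D) = (D + 4)/(D + D) = (4 + D)/((2*D)) = (4 + D)*(1/(2*D)) = (4 + D)/(2*D))
p(s, c) = -2 + s (p(s, c) = 1*(-2 + s) = -2 + s)
(p(G(5), -3) - 59)² = ((-2 + (½)*(4 + 5)/5) - 59)² = ((-2 + (½)*(⅕)*9) - 59)² = ((-2 + 9/10) - 59)² = (-11/10 - 59)² = (-601/10)² = 361201/100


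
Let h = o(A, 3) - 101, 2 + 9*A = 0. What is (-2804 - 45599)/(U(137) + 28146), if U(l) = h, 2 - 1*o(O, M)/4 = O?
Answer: -435627/252485 ≈ -1.7254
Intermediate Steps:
A = -2/9 (A = -2/9 + (⅑)*0 = -2/9 + 0 = -2/9 ≈ -0.22222)
o(O, M) = 8 - 4*O
h = -829/9 (h = (8 - 4*(-2/9)) - 101 = (8 + 8/9) - 101 = 80/9 - 101 = -829/9 ≈ -92.111)
U(l) = -829/9
(-2804 - 45599)/(U(137) + 28146) = (-2804 - 45599)/(-829/9 + 28146) = -48403/252485/9 = -48403*9/252485 = -435627/252485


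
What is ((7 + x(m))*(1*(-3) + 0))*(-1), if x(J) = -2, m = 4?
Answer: 15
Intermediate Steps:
((7 + x(m))*(1*(-3) + 0))*(-1) = ((7 - 2)*(1*(-3) + 0))*(-1) = (5*(-3 + 0))*(-1) = (5*(-3))*(-1) = -15*(-1) = 15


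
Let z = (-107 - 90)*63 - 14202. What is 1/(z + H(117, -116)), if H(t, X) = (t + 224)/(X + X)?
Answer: -232/6174557 ≈ -3.7574e-5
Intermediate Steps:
H(t, X) = (224 + t)/(2*X) (H(t, X) = (224 + t)/((2*X)) = (224 + t)*(1/(2*X)) = (224 + t)/(2*X))
z = -26613 (z = -197*63 - 14202 = -12411 - 14202 = -26613)
1/(z + H(117, -116)) = 1/(-26613 + (½)*(224 + 117)/(-116)) = 1/(-26613 + (½)*(-1/116)*341) = 1/(-26613 - 341/232) = 1/(-6174557/232) = -232/6174557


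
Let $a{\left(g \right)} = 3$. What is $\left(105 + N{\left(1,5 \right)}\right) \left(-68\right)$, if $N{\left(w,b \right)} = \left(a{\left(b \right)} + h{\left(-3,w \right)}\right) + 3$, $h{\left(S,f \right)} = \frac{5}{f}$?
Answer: $-7888$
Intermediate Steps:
$N{\left(w,b \right)} = 6 + \frac{5}{w}$ ($N{\left(w,b \right)} = \left(3 + \frac{5}{w}\right) + 3 = 6 + \frac{5}{w}$)
$\left(105 + N{\left(1,5 \right)}\right) \left(-68\right) = \left(105 + \left(6 + \frac{5}{1}\right)\right) \left(-68\right) = \left(105 + \left(6 + 5 \cdot 1\right)\right) \left(-68\right) = \left(105 + \left(6 + 5\right)\right) \left(-68\right) = \left(105 + 11\right) \left(-68\right) = 116 \left(-68\right) = -7888$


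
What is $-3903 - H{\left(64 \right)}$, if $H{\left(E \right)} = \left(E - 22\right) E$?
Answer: $-6591$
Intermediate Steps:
$H{\left(E \right)} = E \left(-22 + E\right)$ ($H{\left(E \right)} = \left(E - 22\right) E = \left(-22 + E\right) E = E \left(-22 + E\right)$)
$-3903 - H{\left(64 \right)} = -3903 - 64 \left(-22 + 64\right) = -3903 - 64 \cdot 42 = -3903 - 2688 = -6591$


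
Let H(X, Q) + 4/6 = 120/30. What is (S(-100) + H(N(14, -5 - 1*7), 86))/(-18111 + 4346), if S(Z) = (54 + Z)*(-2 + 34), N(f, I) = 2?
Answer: 4406/41295 ≈ 0.10670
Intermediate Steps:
S(Z) = 1728 + 32*Z (S(Z) = (54 + Z)*32 = 1728 + 32*Z)
H(X, Q) = 10/3 (H(X, Q) = -⅔ + 120/30 = -⅔ + 120*(1/30) = -⅔ + 4 = 10/3)
(S(-100) + H(N(14, -5 - 1*7), 86))/(-18111 + 4346) = ((1728 + 32*(-100)) + 10/3)/(-18111 + 4346) = ((1728 - 3200) + 10/3)/(-13765) = (-1472 + 10/3)*(-1/13765) = -4406/3*(-1/13765) = 4406/41295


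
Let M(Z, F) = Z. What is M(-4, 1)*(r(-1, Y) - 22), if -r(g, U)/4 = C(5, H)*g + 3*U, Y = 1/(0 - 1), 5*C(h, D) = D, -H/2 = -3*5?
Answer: -56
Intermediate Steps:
H = 30 (H = -(-6)*5 = -2*(-15) = 30)
C(h, D) = D/5
Y = -1 (Y = 1/(-1) = -1)
r(g, U) = -24*g - 12*U (r(g, U) = -4*(((⅕)*30)*g + 3*U) = -4*(6*g + 3*U) = -4*(3*U + 6*g) = -24*g - 12*U)
M(-4, 1)*(r(-1, Y) - 22) = -4*((-24*(-1) - 12*(-1)) - 22) = -4*((24 + 12) - 22) = -4*(36 - 22) = -4*14 = -56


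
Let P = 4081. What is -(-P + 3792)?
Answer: 289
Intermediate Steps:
-(-P + 3792) = -(-1*4081 + 3792) = -(-4081 + 3792) = -1*(-289) = 289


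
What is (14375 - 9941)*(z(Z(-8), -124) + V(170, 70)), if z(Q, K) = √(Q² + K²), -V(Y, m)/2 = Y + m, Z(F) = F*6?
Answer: -2128320 + 17736*√1105 ≈ -1.5387e+6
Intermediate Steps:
Z(F) = 6*F
V(Y, m) = -2*Y - 2*m (V(Y, m) = -2*(Y + m) = -2*Y - 2*m)
z(Q, K) = √(K² + Q²)
(14375 - 9941)*(z(Z(-8), -124) + V(170, 70)) = (14375 - 9941)*(√((-124)² + (6*(-8))²) + (-2*170 - 2*70)) = 4434*(√(15376 + (-48)²) + (-340 - 140)) = 4434*(√(15376 + 2304) - 480) = 4434*(√17680 - 480) = 4434*(4*√1105 - 480) = 4434*(-480 + 4*√1105) = -2128320 + 17736*√1105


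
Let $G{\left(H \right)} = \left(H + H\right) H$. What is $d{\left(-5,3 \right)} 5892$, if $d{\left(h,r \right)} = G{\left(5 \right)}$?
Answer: $294600$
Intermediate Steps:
$G{\left(H \right)} = 2 H^{2}$ ($G{\left(H \right)} = 2 H H = 2 H^{2}$)
$d{\left(h,r \right)} = 50$ ($d{\left(h,r \right)} = 2 \cdot 5^{2} = 2 \cdot 25 = 50$)
$d{\left(-5,3 \right)} 5892 = 50 \cdot 5892 = 294600$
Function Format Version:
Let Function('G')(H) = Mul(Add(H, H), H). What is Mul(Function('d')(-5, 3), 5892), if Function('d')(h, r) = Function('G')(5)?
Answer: 294600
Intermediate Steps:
Function('G')(H) = Mul(2, Pow(H, 2)) (Function('G')(H) = Mul(Mul(2, H), H) = Mul(2, Pow(H, 2)))
Function('d')(h, r) = 50 (Function('d')(h, r) = Mul(2, Pow(5, 2)) = Mul(2, 25) = 50)
Mul(Function('d')(-5, 3), 5892) = Mul(50, 5892) = 294600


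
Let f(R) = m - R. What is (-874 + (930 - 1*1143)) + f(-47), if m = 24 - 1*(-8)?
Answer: -1008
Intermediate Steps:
m = 32 (m = 24 + 8 = 32)
f(R) = 32 - R
(-874 + (930 - 1*1143)) + f(-47) = (-874 + (930 - 1*1143)) + (32 - 1*(-47)) = (-874 + (930 - 1143)) + (32 + 47) = (-874 - 213) + 79 = -1087 + 79 = -1008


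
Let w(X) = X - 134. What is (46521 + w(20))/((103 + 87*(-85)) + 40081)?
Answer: 46407/32789 ≈ 1.4153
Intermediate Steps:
w(X) = -134 + X
(46521 + w(20))/((103 + 87*(-85)) + 40081) = (46521 + (-134 + 20))/((103 + 87*(-85)) + 40081) = (46521 - 114)/((103 - 7395) + 40081) = 46407/(-7292 + 40081) = 46407/32789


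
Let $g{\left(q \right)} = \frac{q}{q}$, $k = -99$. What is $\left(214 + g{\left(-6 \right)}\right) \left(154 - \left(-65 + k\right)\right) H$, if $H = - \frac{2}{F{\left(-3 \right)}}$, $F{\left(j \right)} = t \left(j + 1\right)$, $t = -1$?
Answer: $-68370$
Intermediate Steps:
$g{\left(q \right)} = 1$
$F{\left(j \right)} = -1 - j$ ($F{\left(j \right)} = - (j + 1) = - (1 + j) = -1 - j$)
$H = -1$ ($H = - \frac{2}{-1 - -3} = - \frac{2}{-1 + 3} = - \frac{2}{2} = \left(-2\right) \frac{1}{2} = -1$)
$\left(214 + g{\left(-6 \right)}\right) \left(154 - \left(-65 + k\right)\right) H = \left(214 + 1\right) \left(154 + \left(65 - -99\right)\right) \left(-1\right) = 215 \left(154 + \left(65 + 99\right)\right) \left(-1\right) = 215 \left(154 + 164\right) \left(-1\right) = 215 \cdot 318 \left(-1\right) = 68370 \left(-1\right) = -68370$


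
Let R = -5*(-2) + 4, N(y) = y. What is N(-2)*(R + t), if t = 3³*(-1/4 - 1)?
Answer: 79/2 ≈ 39.500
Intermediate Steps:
t = -135/4 (t = 27*(-1*¼ - 1) = 27*(-¼ - 1) = 27*(-5/4) = -135/4 ≈ -33.750)
R = 14 (R = 10 + 4 = 14)
N(-2)*(R + t) = -2*(14 - 135/4) = -2*(-79/4) = 79/2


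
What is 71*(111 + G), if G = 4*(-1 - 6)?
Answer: 5893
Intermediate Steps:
G = -28 (G = 4*(-7) = -28)
71*(111 + G) = 71*(111 - 28) = 71*83 = 5893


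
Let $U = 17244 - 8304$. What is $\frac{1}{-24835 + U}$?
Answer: $- \frac{1}{15895} \approx -6.2913 \cdot 10^{-5}$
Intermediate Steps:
$U = 8940$ ($U = 17244 - 8304 = 8940$)
$\frac{1}{-24835 + U} = \frac{1}{-24835 + 8940} = \frac{1}{-15895} = - \frac{1}{15895}$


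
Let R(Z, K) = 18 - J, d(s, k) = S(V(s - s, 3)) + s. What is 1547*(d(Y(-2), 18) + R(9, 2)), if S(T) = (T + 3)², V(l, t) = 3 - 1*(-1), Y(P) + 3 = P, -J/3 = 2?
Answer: 105196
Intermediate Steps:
J = -6 (J = -3*2 = -6)
Y(P) = -3 + P
V(l, t) = 4 (V(l, t) = 3 + 1 = 4)
S(T) = (3 + T)²
d(s, k) = 49 + s (d(s, k) = (3 + 4)² + s = 7² + s = 49 + s)
R(Z, K) = 24 (R(Z, K) = 18 - 1*(-6) = 18 + 6 = 24)
1547*(d(Y(-2), 18) + R(9, 2)) = 1547*((49 + (-3 - 2)) + 24) = 1547*((49 - 5) + 24) = 1547*(44 + 24) = 1547*68 = 105196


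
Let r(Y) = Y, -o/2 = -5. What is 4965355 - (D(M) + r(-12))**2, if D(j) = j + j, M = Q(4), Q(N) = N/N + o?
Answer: 4965255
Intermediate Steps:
o = 10 (o = -2*(-5) = 10)
Q(N) = 11 (Q(N) = N/N + 10 = 1 + 10 = 11)
M = 11
D(j) = 2*j
4965355 - (D(M) + r(-12))**2 = 4965355 - (2*11 - 12)**2 = 4965355 - (22 - 12)**2 = 4965355 - 1*10**2 = 4965355 - 1*100 = 4965355 - 100 = 4965255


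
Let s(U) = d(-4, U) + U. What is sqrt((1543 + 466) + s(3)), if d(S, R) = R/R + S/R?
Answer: sqrt(18105)/3 ≈ 44.852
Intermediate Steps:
d(S, R) = 1 + S/R
s(U) = U + (-4 + U)/U (s(U) = (U - 4)/U + U = (-4 + U)/U + U = U + (-4 + U)/U)
sqrt((1543 + 466) + s(3)) = sqrt((1543 + 466) + (1 + 3 - 4/3)) = sqrt(2009 + (1 + 3 - 4*1/3)) = sqrt(2009 + (1 + 3 - 4/3)) = sqrt(2009 + 8/3) = sqrt(6035/3) = sqrt(18105)/3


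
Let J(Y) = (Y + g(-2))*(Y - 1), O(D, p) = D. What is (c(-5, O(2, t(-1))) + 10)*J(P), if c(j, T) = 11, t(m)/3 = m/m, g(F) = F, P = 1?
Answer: 0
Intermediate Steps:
t(m) = 3 (t(m) = 3*(m/m) = 3*1 = 3)
J(Y) = (-1 + Y)*(-2 + Y) (J(Y) = (Y - 2)*(Y - 1) = (-2 + Y)*(-1 + Y) = (-1 + Y)*(-2 + Y))
(c(-5, O(2, t(-1))) + 10)*J(P) = (11 + 10)*(2 + 1**2 - 3*1) = 21*(2 + 1 - 3) = 21*0 = 0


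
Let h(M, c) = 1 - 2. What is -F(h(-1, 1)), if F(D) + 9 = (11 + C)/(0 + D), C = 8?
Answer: 28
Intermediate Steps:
h(M, c) = -1
F(D) = -9 + 19/D (F(D) = -9 + (11 + 8)/(0 + D) = -9 + 19/D)
-F(h(-1, 1)) = -(-9 + 19/(-1)) = -(-9 + 19*(-1)) = -(-9 - 19) = -1*(-28) = 28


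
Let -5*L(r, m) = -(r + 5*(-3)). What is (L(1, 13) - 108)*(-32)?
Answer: 17728/5 ≈ 3545.6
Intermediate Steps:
L(r, m) = -3 + r/5 (L(r, m) = -(-1)*(r + 5*(-3))/5 = -(-1)*(r - 15)/5 = -(-1)*(-15 + r)/5 = -(15 - r)/5 = -3 + r/5)
(L(1, 13) - 108)*(-32) = ((-3 + (⅕)*1) - 108)*(-32) = ((-3 + ⅕) - 108)*(-32) = (-14/5 - 108)*(-32) = -554/5*(-32) = 17728/5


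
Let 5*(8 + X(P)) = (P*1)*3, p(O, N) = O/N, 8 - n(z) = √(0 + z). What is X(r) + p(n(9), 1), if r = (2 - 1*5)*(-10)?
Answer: 15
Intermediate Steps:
n(z) = 8 - √z (n(z) = 8 - √(0 + z) = 8 - √z)
r = 30 (r = (2 - 5)*(-10) = -3*(-10) = 30)
X(P) = -8 + 3*P/5 (X(P) = -8 + ((P*1)*3)/5 = -8 + (P*3)/5 = -8 + (3*P)/5 = -8 + 3*P/5)
X(r) + p(n(9), 1) = (-8 + (⅗)*30) + (8 - √9)/1 = (-8 + 18) + (8 - 1*3)*1 = 10 + (8 - 3)*1 = 10 + 5*1 = 10 + 5 = 15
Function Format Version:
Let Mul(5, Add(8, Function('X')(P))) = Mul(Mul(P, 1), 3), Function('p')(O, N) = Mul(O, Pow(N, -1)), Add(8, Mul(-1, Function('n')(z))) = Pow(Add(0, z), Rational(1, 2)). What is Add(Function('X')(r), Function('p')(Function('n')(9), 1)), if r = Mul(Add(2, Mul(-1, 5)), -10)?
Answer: 15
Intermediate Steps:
Function('n')(z) = Add(8, Mul(-1, Pow(z, Rational(1, 2)))) (Function('n')(z) = Add(8, Mul(-1, Pow(Add(0, z), Rational(1, 2)))) = Add(8, Mul(-1, Pow(z, Rational(1, 2)))))
r = 30 (r = Mul(Add(2, -5), -10) = Mul(-3, -10) = 30)
Function('X')(P) = Add(-8, Mul(Rational(3, 5), P)) (Function('X')(P) = Add(-8, Mul(Rational(1, 5), Mul(Mul(P, 1), 3))) = Add(-8, Mul(Rational(1, 5), Mul(P, 3))) = Add(-8, Mul(Rational(1, 5), Mul(3, P))) = Add(-8, Mul(Rational(3, 5), P)))
Add(Function('X')(r), Function('p')(Function('n')(9), 1)) = Add(Add(-8, Mul(Rational(3, 5), 30)), Mul(Add(8, Mul(-1, Pow(9, Rational(1, 2)))), Pow(1, -1))) = Add(Add(-8, 18), Mul(Add(8, Mul(-1, 3)), 1)) = Add(10, Mul(Add(8, -3), 1)) = Add(10, Mul(5, 1)) = Add(10, 5) = 15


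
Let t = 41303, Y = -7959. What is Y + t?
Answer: 33344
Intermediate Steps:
Y + t = -7959 + 41303 = 33344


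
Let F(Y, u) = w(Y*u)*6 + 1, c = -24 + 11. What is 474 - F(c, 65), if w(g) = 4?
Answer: 449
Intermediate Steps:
c = -13
F(Y, u) = 25 (F(Y, u) = 4*6 + 1 = 24 + 1 = 25)
474 - F(c, 65) = 474 - 1*25 = 474 - 25 = 449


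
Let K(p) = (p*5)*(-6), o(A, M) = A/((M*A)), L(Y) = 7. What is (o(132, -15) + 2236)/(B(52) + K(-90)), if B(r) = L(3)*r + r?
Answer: 33539/46740 ≈ 0.71757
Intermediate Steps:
o(A, M) = 1/M (o(A, M) = A/((A*M)) = A*(1/(A*M)) = 1/M)
K(p) = -30*p (K(p) = (5*p)*(-6) = -30*p)
B(r) = 8*r (B(r) = 7*r + r = 8*r)
(o(132, -15) + 2236)/(B(52) + K(-90)) = (1/(-15) + 2236)/(8*52 - 30*(-90)) = (-1/15 + 2236)/(416 + 2700) = (33539/15)/3116 = (33539/15)*(1/3116) = 33539/46740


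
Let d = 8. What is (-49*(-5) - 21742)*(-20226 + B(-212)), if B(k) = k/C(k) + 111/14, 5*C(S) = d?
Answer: 437476234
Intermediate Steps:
C(S) = 8/5 (C(S) = (1/5)*8 = 8/5)
B(k) = 111/14 + 5*k/8 (B(k) = k/(8/5) + 111/14 = k*(5/8) + 111*(1/14) = 5*k/8 + 111/14 = 111/14 + 5*k/8)
(-49*(-5) - 21742)*(-20226 + B(-212)) = (-49*(-5) - 21742)*(-20226 + (111/14 + (5/8)*(-212))) = (245 - 21742)*(-20226 + (111/14 - 265/2)) = -21497*(-20226 - 872/7) = -21497*(-142454/7) = 437476234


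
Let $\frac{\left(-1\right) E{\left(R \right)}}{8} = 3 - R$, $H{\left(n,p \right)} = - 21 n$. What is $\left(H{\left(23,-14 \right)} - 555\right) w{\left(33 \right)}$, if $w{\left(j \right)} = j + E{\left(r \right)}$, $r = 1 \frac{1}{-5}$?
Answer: $- \frac{38406}{5} \approx -7681.2$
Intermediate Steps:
$r = - \frac{1}{5}$ ($r = 1 \left(- \frac{1}{5}\right) = - \frac{1}{5} \approx -0.2$)
$E{\left(R \right)} = -24 + 8 R$ ($E{\left(R \right)} = - 8 \left(3 - R\right) = -24 + 8 R$)
$w{\left(j \right)} = - \frac{128}{5} + j$ ($w{\left(j \right)} = j + \left(-24 + 8 \left(- \frac{1}{5}\right)\right) = j - \frac{128}{5} = - \frac{128}{5} + j$)
$\left(H{\left(23,-14 \right)} - 555\right) w{\left(33 \right)} = \left(\left(-21\right) 23 - 555\right) \left(- \frac{128}{5} + 33\right) = \left(-483 - 555\right) \frac{37}{5} = \left(-1038\right) \frac{37}{5} = - \frac{38406}{5}$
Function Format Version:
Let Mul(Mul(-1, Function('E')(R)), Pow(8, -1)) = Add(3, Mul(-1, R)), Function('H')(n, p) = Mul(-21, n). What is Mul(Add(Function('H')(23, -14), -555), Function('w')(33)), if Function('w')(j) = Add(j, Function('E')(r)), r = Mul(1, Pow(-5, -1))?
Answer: Rational(-38406, 5) ≈ -7681.2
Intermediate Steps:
r = Rational(-1, 5) (r = Mul(1, Rational(-1, 5)) = Rational(-1, 5) ≈ -0.20000)
Function('E')(R) = Add(-24, Mul(8, R)) (Function('E')(R) = Mul(-8, Add(3, Mul(-1, R))) = Add(-24, Mul(8, R)))
Function('w')(j) = Add(Rational(-128, 5), j) (Function('w')(j) = Add(j, Add(-24, Mul(8, Rational(-1, 5)))) = Add(j, Add(-24, Rational(-8, 5))) = Add(j, Rational(-128, 5)) = Add(Rational(-128, 5), j))
Mul(Add(Function('H')(23, -14), -555), Function('w')(33)) = Mul(Add(Mul(-21, 23), -555), Add(Rational(-128, 5), 33)) = Mul(Add(-483, -555), Rational(37, 5)) = Mul(-1038, Rational(37, 5)) = Rational(-38406, 5)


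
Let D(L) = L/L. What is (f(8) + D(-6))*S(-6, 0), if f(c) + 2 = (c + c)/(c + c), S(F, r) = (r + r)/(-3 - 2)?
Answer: 0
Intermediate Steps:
S(F, r) = -2*r/5 (S(F, r) = (2*r)/(-5) = (2*r)*(-1/5) = -2*r/5)
D(L) = 1
f(c) = -1 (f(c) = -2 + (c + c)/(c + c) = -2 + (2*c)/((2*c)) = -2 + (2*c)*(1/(2*c)) = -2 + 1 = -1)
(f(8) + D(-6))*S(-6, 0) = (-1 + 1)*(-2/5*0) = 0*0 = 0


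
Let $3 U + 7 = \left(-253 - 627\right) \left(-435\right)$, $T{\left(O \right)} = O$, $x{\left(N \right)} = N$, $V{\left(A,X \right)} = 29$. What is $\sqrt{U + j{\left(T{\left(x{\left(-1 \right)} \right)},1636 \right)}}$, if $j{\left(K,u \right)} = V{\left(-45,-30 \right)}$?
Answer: $\frac{4 \sqrt{71790}}{3} \approx 357.25$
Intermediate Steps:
$U = \frac{382793}{3}$ ($U = - \frac{7}{3} + \frac{\left(-253 - 627\right) \left(-435\right)}{3} = - \frac{7}{3} + \frac{\left(-880\right) \left(-435\right)}{3} = - \frac{7}{3} + \frac{1}{3} \cdot 382800 = - \frac{7}{3} + 127600 = \frac{382793}{3} \approx 1.276 \cdot 10^{5}$)
$j{\left(K,u \right)} = 29$
$\sqrt{U + j{\left(T{\left(x{\left(-1 \right)} \right)},1636 \right)}} = \sqrt{\frac{382793}{3} + 29} = \sqrt{\frac{382880}{3}} = \frac{4 \sqrt{71790}}{3}$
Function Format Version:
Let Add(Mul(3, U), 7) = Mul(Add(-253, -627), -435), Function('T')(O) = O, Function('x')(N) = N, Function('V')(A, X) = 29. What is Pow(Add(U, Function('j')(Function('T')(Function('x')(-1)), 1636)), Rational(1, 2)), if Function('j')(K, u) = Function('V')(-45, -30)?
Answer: Mul(Rational(4, 3), Pow(71790, Rational(1, 2))) ≈ 357.25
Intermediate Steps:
U = Rational(382793, 3) (U = Add(Rational(-7, 3), Mul(Rational(1, 3), Mul(Add(-253, -627), -435))) = Add(Rational(-7, 3), Mul(Rational(1, 3), Mul(-880, -435))) = Add(Rational(-7, 3), Mul(Rational(1, 3), 382800)) = Add(Rational(-7, 3), 127600) = Rational(382793, 3) ≈ 1.2760e+5)
Function('j')(K, u) = 29
Pow(Add(U, Function('j')(Function('T')(Function('x')(-1)), 1636)), Rational(1, 2)) = Pow(Add(Rational(382793, 3), 29), Rational(1, 2)) = Pow(Rational(382880, 3), Rational(1, 2)) = Mul(Rational(4, 3), Pow(71790, Rational(1, 2)))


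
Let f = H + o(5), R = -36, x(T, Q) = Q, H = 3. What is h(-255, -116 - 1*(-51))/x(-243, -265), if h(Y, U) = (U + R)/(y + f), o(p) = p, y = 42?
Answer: 101/13250 ≈ 0.0076226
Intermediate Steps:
f = 8 (f = 3 + 5 = 8)
h(Y, U) = -18/25 + U/50 (h(Y, U) = (U - 36)/(42 + 8) = (-36 + U)/50 = (-36 + U)*(1/50) = -18/25 + U/50)
h(-255, -116 - 1*(-51))/x(-243, -265) = (-18/25 + (-116 - 1*(-51))/50)/(-265) = (-18/25 + (-116 + 51)/50)*(-1/265) = (-18/25 + (1/50)*(-65))*(-1/265) = (-18/25 - 13/10)*(-1/265) = -101/50*(-1/265) = 101/13250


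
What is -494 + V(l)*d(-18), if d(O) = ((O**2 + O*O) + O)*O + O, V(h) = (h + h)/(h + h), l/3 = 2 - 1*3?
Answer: -11852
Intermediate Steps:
l = -3 (l = 3*(2 - 1*3) = 3*(2 - 3) = 3*(-1) = -3)
V(h) = 1 (V(h) = (2*h)/((2*h)) = (2*h)*(1/(2*h)) = 1)
d(O) = O + O*(O + 2*O**2) (d(O) = ((O**2 + O**2) + O)*O + O = (2*O**2 + O)*O + O = (O + 2*O**2)*O + O = O*(O + 2*O**2) + O = O + O*(O + 2*O**2))
-494 + V(l)*d(-18) = -494 + 1*(-18*(1 - 18 + 2*(-18)**2)) = -494 + 1*(-18*(1 - 18 + 2*324)) = -494 + 1*(-18*(1 - 18 + 648)) = -494 + 1*(-18*631) = -494 + 1*(-11358) = -494 - 11358 = -11852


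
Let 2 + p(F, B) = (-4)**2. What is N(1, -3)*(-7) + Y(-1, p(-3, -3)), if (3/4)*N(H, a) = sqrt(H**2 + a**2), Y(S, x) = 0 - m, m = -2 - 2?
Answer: 4 - 28*sqrt(10)/3 ≈ -25.515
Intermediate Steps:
m = -4
p(F, B) = 14 (p(F, B) = -2 + (-4)**2 = -2 + 16 = 14)
Y(S, x) = 4 (Y(S, x) = 0 - 1*(-4) = 0 + 4 = 4)
N(H, a) = 4*sqrt(H**2 + a**2)/3
N(1, -3)*(-7) + Y(-1, p(-3, -3)) = (4*sqrt(1**2 + (-3)**2)/3)*(-7) + 4 = (4*sqrt(1 + 9)/3)*(-7) + 4 = (4*sqrt(10)/3)*(-7) + 4 = -28*sqrt(10)/3 + 4 = 4 - 28*sqrt(10)/3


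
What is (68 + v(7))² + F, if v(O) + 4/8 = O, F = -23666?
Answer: -72463/4 ≈ -18116.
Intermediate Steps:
v(O) = -½ + O
(68 + v(7))² + F = (68 + (-½ + 7))² - 23666 = (68 + 13/2)² - 23666 = (149/2)² - 23666 = 22201/4 - 23666 = -72463/4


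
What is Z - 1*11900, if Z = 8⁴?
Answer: -7804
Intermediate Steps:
Z = 4096
Z - 1*11900 = 4096 - 1*11900 = 4096 - 11900 = -7804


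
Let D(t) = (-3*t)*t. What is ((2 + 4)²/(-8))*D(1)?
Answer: 27/2 ≈ 13.500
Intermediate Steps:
D(t) = -3*t²
((2 + 4)²/(-8))*D(1) = ((2 + 4)²/(-8))*(-3*1²) = (-⅛*6²)*(-3*1) = -⅛*36*(-3) = -9/2*(-3) = 27/2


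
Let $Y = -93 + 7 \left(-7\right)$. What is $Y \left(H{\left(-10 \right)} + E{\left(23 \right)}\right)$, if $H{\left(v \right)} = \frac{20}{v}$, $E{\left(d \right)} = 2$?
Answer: $0$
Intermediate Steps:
$Y = -142$ ($Y = -93 - 49 = -142$)
$Y \left(H{\left(-10 \right)} + E{\left(23 \right)}\right) = - 142 \left(\frac{20}{-10} + 2\right) = - 142 \left(20 \left(- \frac{1}{10}\right) + 2\right) = - 142 \left(-2 + 2\right) = \left(-142\right) 0 = 0$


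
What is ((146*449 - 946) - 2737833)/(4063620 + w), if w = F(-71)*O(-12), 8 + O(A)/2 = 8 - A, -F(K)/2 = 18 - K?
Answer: -891075/1353116 ≈ -0.65854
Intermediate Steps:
F(K) = -36 + 2*K (F(K) = -2*(18 - K) = -36 + 2*K)
O(A) = -2*A (O(A) = -16 + 2*(8 - A) = -16 + (16 - 2*A) = -2*A)
w = -4272 (w = (-36 + 2*(-71))*(-2*(-12)) = (-36 - 142)*24 = -178*24 = -4272)
((146*449 - 946) - 2737833)/(4063620 + w) = ((146*449 - 946) - 2737833)/(4063620 - 4272) = ((65554 - 946) - 2737833)/4059348 = (64608 - 2737833)*(1/4059348) = -2673225*1/4059348 = -891075/1353116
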